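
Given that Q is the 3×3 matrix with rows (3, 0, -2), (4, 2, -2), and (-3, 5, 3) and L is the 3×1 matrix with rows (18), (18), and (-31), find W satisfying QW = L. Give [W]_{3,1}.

Since Q multiplies W on the left, W = Q⁻¹L.
det Q = -4, so Q⁻¹ = [[-4, 5/2, -1], [3/2, -3/4, 1/2], [-13/2, 15/4, -3/2]].
W = Q⁻¹L = [[-4, 5/2, -1], [3/2, -3/4, 1/2], [-13/2, 15/4, -3/2]] · [[18], [18], [-31]] = [[4], [-2], [-3]].

-3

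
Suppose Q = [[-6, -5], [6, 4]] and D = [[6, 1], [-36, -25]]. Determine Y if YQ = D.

Y = [[3, 4], [1, -5]]

Since Q sits to the right of Y, Y = DQ⁻¹.
Q has determinant 6; Q⁻¹ = [[2/3, 5/6], [-1, -1]].
Y = DQ⁻¹ = [[6, 1], [-36, -25]] · [[2/3, 5/6], [-1, -1]] = [[3, 4], [1, -5]].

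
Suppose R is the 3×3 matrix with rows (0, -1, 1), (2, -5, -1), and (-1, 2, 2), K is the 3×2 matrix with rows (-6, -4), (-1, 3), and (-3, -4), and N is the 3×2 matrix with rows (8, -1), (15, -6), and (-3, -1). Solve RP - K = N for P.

P = [[2, -1], [-2, 1], [0, -4]]

RP = N + K = [[2, -5], [14, -3], [-6, -5]].
R is on the left of P, so left-multiply by R⁻¹: P = R⁻¹(N + K).
det R = 2; the adjugate gives R⁻¹ = [[-4, 2, 3], [-3/2, 1/2, 1], [-1/2, 1/2, 1]].
P = R⁻¹(N + K) = [[2, -1], [-2, 1], [0, -4]].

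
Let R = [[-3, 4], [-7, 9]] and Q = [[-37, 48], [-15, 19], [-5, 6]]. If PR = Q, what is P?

R is on the right of P, so right-multiply by R⁻¹: P = QR⁻¹.
det R = 1, so R⁻¹ = [[9, -4], [7, -3]].
P = QR⁻¹ = [[-37, 48], [-15, 19], [-5, 6]] · [[9, -4], [7, -3]] = [[3, 4], [-2, 3], [-3, 2]].

P = [[3, 4], [-2, 3], [-3, 2]]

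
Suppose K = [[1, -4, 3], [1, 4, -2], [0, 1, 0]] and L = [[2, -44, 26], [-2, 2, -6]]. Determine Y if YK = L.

K is on the right of Y, so right-multiply by K⁻¹: Y = LK⁻¹.
det K = 5, so K⁻¹ = [[2/5, 3/5, -4/5], [0, 0, 1], [1/5, -1/5, 8/5]].
Y = LK⁻¹ = [[2, -44, 26], [-2, 2, -6]] · [[2/5, 3/5, -4/5], [0, 0, 1], [1/5, -1/5, 8/5]] = [[6, -4, -4], [-2, 0, -6]].

Y = [[6, -4, -4], [-2, 0, -6]]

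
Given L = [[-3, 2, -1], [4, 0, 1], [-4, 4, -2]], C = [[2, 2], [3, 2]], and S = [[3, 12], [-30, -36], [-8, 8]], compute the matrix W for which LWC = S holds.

Isolating W: multiply by L⁻¹ from the left and C⁻¹ from the right, so W = L⁻¹SC⁻¹.
det L = 4, so L⁻¹ = [[-1, 0, 1/2], [1, 1/2, -1/4], [4, 1, -2]].
det C = -2; the adjugate gives C⁻¹ = [[-1, 1], [3/2, -1]].
L⁻¹S = [[-7, -8], [-10, -8], [-2, -4]].
W = (L⁻¹S)C⁻¹ = [[-5, 1], [-2, -2], [-4, 2]].

W = [[-5, 1], [-2, -2], [-4, 2]]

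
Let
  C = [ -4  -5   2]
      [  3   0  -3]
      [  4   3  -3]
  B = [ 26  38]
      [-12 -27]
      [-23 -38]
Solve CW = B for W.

C is on the left of W, so left-multiply by C⁻¹: W = C⁻¹B.
det C = -3; the adjugate gives C⁻¹ = [[-3, 3, -5], [1, -4/3, 2], [-3, 8/3, -5]].
W = C⁻¹B = [[-3, 3, -5], [1, -4/3, 2], [-3, 8/3, -5]] · [[26, 38], [-12, -27], [-23, -38]] = [[1, -5], [-4, -2], [5, 4]].

W = [[1, -5], [-4, -2], [5, 4]]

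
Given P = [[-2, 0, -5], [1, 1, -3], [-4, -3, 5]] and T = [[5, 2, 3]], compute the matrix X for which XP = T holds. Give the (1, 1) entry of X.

Right-multiplying both sides by P⁻¹ gives X = TP⁻¹.
P has determinant 3; P⁻¹ = [[-4/3, 5, 5/3], [7/3, -10, -11/3], [1/3, -2, -2/3]].
X = TP⁻¹ = [[5, 2, 3]] · [[-4/3, 5, 5/3], [7/3, -10, -11/3], [1/3, -2, -2/3]] = [[-1, -1, -1]].

-1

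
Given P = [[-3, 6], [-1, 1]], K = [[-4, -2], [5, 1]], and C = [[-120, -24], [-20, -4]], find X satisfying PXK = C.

Isolating X: multiply by P⁻¹ from the left and K⁻¹ from the right, so X = P⁻¹CK⁻¹.
P has determinant 3; P⁻¹ = [[1/3, -2], [1/3, -1]].
det K = 6; the adjugate gives K⁻¹ = [[1/6, 1/3], [-5/6, -2/3]].
P⁻¹C = [[0, 0], [-20, -4]].
X = (P⁻¹C)K⁻¹ = [[0, 0], [0, -4]].

X = [[0, 0], [0, -4]]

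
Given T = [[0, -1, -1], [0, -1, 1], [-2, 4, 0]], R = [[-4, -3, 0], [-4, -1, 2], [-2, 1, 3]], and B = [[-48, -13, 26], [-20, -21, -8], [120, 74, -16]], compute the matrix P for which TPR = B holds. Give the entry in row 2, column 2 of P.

Isolating P: multiply by T⁻¹ from the left and R⁻¹ from the right, so P = T⁻¹BR⁻¹.
det T = 4; the adjugate gives T⁻¹ = [[-1, -1, -1/2], [-1/2, -1/2, 0], [-1/2, 1/2, 0]].
det R = -4, so R⁻¹ = [[5/4, -9/4, 3/2], [-2, 3, -2], [3/2, -5/2, 2]].
T⁻¹B = [[8, -3, -10], [34, 17, -9], [14, -4, -17]].
P = (T⁻¹B)R⁻¹ = [[1, -2, -2], [-5, -3, -1], [0, -1, -5]].

-3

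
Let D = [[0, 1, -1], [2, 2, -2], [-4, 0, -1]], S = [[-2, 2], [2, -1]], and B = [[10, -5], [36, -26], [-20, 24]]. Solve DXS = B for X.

Left-multiply by D⁻¹ and right-multiply by S⁻¹: X = D⁻¹BS⁻¹.
det D = 2; the adjugate gives D⁻¹ = [[-1, 1/2, 0], [5, -2, -1], [4, -2, -1]].
S has determinant -2; S⁻¹ = [[1/2, 1], [1, 1]].
D⁻¹B = [[8, -8], [-2, 3], [-12, 8]].
X = (D⁻¹B)S⁻¹ = [[-4, 0], [2, 1], [2, -4]].

X = [[-4, 0], [2, 1], [2, -4]]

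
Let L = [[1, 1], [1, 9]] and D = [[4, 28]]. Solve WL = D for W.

Since L sits to the right of W, W = DL⁻¹.
det L = 8, so L⁻¹ = [[9/8, -1/8], [-1/8, 1/8]].
W = DL⁻¹ = [[4, 28]] · [[9/8, -1/8], [-1/8, 1/8]] = [[1, 3]].

W = [[1, 3]]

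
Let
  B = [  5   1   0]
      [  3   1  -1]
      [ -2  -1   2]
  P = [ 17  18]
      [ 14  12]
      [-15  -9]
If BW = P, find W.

W = [[4, 3], [-3, 3], [-5, 0]]

B is on the left of W, so left-multiply by B⁻¹: W = B⁻¹P.
B has determinant 1; B⁻¹ = [[1, -2, -1], [-4, 10, 5], [-1, 3, 2]].
W = B⁻¹P = [[1, -2, -1], [-4, 10, 5], [-1, 3, 2]] · [[17, 18], [14, 12], [-15, -9]] = [[4, 3], [-3, 3], [-5, 0]].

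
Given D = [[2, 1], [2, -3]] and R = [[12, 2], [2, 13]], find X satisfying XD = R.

X = [[5, 1], [4, -3]]

Since D sits to the right of X, X = RD⁻¹.
det D = -8, so D⁻¹ = [[3/8, 1/8], [1/4, -1/4]].
X = RD⁻¹ = [[12, 2], [2, 13]] · [[3/8, 1/8], [1/4, -1/4]] = [[5, 1], [4, -3]].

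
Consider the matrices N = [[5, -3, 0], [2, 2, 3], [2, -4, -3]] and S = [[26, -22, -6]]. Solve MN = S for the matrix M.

Since N sits to the right of M, M = SN⁻¹.
det N = -6, so N⁻¹ = [[-1, 3/2, 3/2], [-2, 5/2, 5/2], [2, -7/3, -8/3]].
M = SN⁻¹ = [[26, -22, -6]] · [[-1, 3/2, 3/2], [-2, 5/2, 5/2], [2, -7/3, -8/3]] = [[6, -2, 0]].

M = [[6, -2, 0]]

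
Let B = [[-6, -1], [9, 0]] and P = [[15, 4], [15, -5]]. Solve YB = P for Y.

Since B sits to the right of Y, Y = PB⁻¹.
det B = 9; the adjugate gives B⁻¹ = [[0, 1/9], [-1, -2/3]].
Y = PB⁻¹ = [[15, 4], [15, -5]] · [[0, 1/9], [-1, -2/3]] = [[-4, -1], [5, 5]].

Y = [[-4, -1], [5, 5]]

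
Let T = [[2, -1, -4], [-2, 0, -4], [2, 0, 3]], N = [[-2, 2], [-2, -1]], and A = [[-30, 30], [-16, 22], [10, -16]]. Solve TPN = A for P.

P = [[1, 1], [-1, 2], [-3, 0]]

Isolating P: multiply by T⁻¹ from the left and N⁻¹ from the right, so P = T⁻¹AN⁻¹.
det T = 2; the adjugate gives T⁻¹ = [[0, 3/2, 2], [-1, 7, 8], [0, -1, -1]].
N has determinant 6; N⁻¹ = [[-1/6, -1/3], [1/3, -1/3]].
T⁻¹A = [[-4, 1], [-2, -4], [6, -6]].
P = (T⁻¹A)N⁻¹ = [[1, 1], [-1, 2], [-3, 0]].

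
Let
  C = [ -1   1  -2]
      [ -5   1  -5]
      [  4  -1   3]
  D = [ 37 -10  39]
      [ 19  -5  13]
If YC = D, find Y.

Since C sits to the right of Y, Y = DC⁻¹.
C has determinant -5; C⁻¹ = [[2/5, 1/5, 3/5], [1, -1, -1], [-1/5, -3/5, -4/5]].
Y = DC⁻¹ = [[37, -10, 39], [19, -5, 13]] · [[2/5, 1/5, 3/5], [1, -1, -1], [-1/5, -3/5, -4/5]] = [[-3, -6, 1], [0, 1, 6]].

Y = [[-3, -6, 1], [0, 1, 6]]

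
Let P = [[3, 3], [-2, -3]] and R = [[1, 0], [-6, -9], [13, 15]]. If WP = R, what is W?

W = [[1, 1], [0, 3], [3, -2]]

Since P sits to the right of W, W = RP⁻¹.
det P = -3; the adjugate gives P⁻¹ = [[1, 1], [-2/3, -1]].
W = RP⁻¹ = [[1, 0], [-6, -9], [13, 15]] · [[1, 1], [-2/3, -1]] = [[1, 1], [0, 3], [3, -2]].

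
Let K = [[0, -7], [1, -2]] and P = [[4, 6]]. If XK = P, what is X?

K is on the right of X, so right-multiply by K⁻¹: X = PK⁻¹.
det K = 7, so K⁻¹ = [[-2/7, 1], [-1/7, 0]].
X = PK⁻¹ = [[4, 6]] · [[-2/7, 1], [-1/7, 0]] = [[-2, 4]].

X = [[-2, 4]]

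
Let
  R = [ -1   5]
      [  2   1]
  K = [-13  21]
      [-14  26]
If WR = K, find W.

W = [[5, -4], [6, -4]]

R is on the right of W, so right-multiply by R⁻¹: W = KR⁻¹.
R has determinant -11; R⁻¹ = [[-1/11, 5/11], [2/11, 1/11]].
W = KR⁻¹ = [[-13, 21], [-14, 26]] · [[-1/11, 5/11], [2/11, 1/11]] = [[5, -4], [6, -4]].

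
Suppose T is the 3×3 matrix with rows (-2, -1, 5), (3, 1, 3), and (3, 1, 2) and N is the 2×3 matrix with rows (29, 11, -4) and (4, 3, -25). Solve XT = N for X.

Right-multiplying both sides by T⁻¹ gives X = NT⁻¹.
det T = -1; the adjugate gives T⁻¹ = [[1, -7, 8], [-3, 19, -21], [0, 1, -1]].
X = NT⁻¹ = [[29, 11, -4], [4, 3, -25]] · [[1, -7, 8], [-3, 19, -21], [0, 1, -1]] = [[-4, 2, 5], [-5, 4, -6]].

X = [[-4, 2, 5], [-5, 4, -6]]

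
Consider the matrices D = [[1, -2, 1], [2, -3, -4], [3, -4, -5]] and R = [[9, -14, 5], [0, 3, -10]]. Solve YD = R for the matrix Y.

Y = [[6, -6, 5], [-4, -1, 2]]

Since D sits to the right of Y, Y = RD⁻¹.
det D = 4, so D⁻¹ = [[-1/4, -7/2, 11/4], [-1/2, -2, 3/2], [1/4, -1/2, 1/4]].
Y = RD⁻¹ = [[9, -14, 5], [0, 3, -10]] · [[-1/4, -7/2, 11/4], [-1/2, -2, 3/2], [1/4, -1/2, 1/4]] = [[6, -6, 5], [-4, -1, 2]].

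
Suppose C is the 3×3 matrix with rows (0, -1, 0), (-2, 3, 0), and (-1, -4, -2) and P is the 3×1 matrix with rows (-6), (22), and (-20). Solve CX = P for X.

C is on the left of X, so left-multiply by C⁻¹: X = C⁻¹P.
det C = 4; the adjugate gives C⁻¹ = [[-3/2, -1/2, 0], [-1, 0, 0], [11/4, 1/4, -1/2]].
X = C⁻¹P = [[-3/2, -1/2, 0], [-1, 0, 0], [11/4, 1/4, -1/2]] · [[-6], [22], [-20]] = [[-2], [6], [-1]].

X = [[-2], [6], [-1]]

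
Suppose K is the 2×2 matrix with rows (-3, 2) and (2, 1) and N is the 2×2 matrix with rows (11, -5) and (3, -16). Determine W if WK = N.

Since K sits to the right of W, W = NK⁻¹.
K has determinant -7; K⁻¹ = [[-1/7, 2/7], [2/7, 3/7]].
W = NK⁻¹ = [[11, -5], [3, -16]] · [[-1/7, 2/7], [2/7, 3/7]] = [[-3, 1], [-5, -6]].

W = [[-3, 1], [-5, -6]]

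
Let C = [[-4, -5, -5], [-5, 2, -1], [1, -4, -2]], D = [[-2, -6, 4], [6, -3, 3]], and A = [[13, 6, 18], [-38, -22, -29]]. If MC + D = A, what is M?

MC = A − D = [[15, 12, 14], [-44, -19, -32]].
Right-multiplying both sides by C⁻¹ gives M = (A − D)C⁻¹.
det C = -3, so C⁻¹ = [[8/3, -10/3, -5], [11/3, -13/3, -7], [-6, 7, 11]].
M = (A − D)C⁻¹ = [[0, -4, -5], [5, 5, 1]].

M = [[0, -4, -5], [5, 5, 1]]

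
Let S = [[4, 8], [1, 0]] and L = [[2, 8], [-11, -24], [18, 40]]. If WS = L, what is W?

Since S sits to the right of W, W = LS⁻¹.
S has determinant -8; S⁻¹ = [[0, 1], [1/8, -1/2]].
W = LS⁻¹ = [[2, 8], [-11, -24], [18, 40]] · [[0, 1], [1/8, -1/2]] = [[1, -2], [-3, 1], [5, -2]].

W = [[1, -2], [-3, 1], [5, -2]]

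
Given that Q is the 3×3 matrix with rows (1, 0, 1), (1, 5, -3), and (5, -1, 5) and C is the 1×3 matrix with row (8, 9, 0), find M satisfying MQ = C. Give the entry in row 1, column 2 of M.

Since Q sits to the right of M, M = CQ⁻¹.
det Q = -4; the adjugate gives Q⁻¹ = [[-11/2, 1/4, 5/4], [5, 0, -1], [13/2, -1/4, -5/4]].
M = CQ⁻¹ = [[8, 9, 0]] · [[-11/2, 1/4, 5/4], [5, 0, -1], [13/2, -1/4, -5/4]] = [[1, 2, 1]].

2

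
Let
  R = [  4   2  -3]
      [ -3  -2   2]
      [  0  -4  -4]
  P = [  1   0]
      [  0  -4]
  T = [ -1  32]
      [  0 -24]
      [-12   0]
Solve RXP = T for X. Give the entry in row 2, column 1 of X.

0

Left-multiply by R⁻¹ and right-multiply by P⁻¹: X = R⁻¹TP⁻¹.
det R = 4, so R⁻¹ = [[4, 5, -1/2], [-3, -4, 1/4], [3, 4, -1/2]].
P has determinant -4; P⁻¹ = [[1, 0], [0, -1/4]].
R⁻¹T = [[2, 8], [0, 0], [3, 0]].
X = (R⁻¹T)P⁻¹ = [[2, -2], [0, 0], [3, 0]].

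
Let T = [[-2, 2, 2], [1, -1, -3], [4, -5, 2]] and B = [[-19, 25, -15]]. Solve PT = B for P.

P = [[-3, -1, -6]]

T is on the right of P, so right-multiply by T⁻¹: P = BT⁻¹.
det T = 4, so T⁻¹ = [[-17/4, -7/2, -1], [-7/2, -3, -1], [-1/4, -1/2, 0]].
P = BT⁻¹ = [[-19, 25, -15]] · [[-17/4, -7/2, -1], [-7/2, -3, -1], [-1/4, -1/2, 0]] = [[-3, -1, -6]].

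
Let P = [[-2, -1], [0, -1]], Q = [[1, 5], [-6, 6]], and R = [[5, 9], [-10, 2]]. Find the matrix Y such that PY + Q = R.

Y = [[-4, -4], [4, 4]]

PY = R − Q = [[4, 4], [-4, -4]].
Since P multiplies Y on the left, Y = P⁻¹(R − Q).
det P = 2, so P⁻¹ = [[-1/2, 1/2], [0, -1]].
Y = P⁻¹(R − Q) = [[-4, -4], [4, 4]].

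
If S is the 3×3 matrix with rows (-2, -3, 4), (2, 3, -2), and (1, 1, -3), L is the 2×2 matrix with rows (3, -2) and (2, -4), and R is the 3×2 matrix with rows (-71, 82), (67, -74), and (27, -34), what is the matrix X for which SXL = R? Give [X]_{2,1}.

5

X = S⁻¹RL⁻¹ (apply S⁻¹ on the left and L⁻¹ on the right).
det S = -2, so S⁻¹ = [[7/2, 5/2, 3], [-2, -1, -2], [1/2, 1/2, 0]].
det L = -8, so L⁻¹ = [[1/2, -1/4], [1/4, -3/8]].
S⁻¹R = [[0, 0], [21, -22], [-2, 4]].
X = (S⁻¹R)L⁻¹ = [[0, 0], [5, 3], [0, -1]].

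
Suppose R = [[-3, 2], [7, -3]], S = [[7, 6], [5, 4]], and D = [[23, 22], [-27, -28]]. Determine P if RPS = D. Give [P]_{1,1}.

-1

P = R⁻¹DS⁻¹ (apply R⁻¹ on the left and S⁻¹ on the right).
R has determinant -5; R⁻¹ = [[3/5, 2/5], [7/5, 3/5]].
det S = -2; the adjugate gives S⁻¹ = [[-2, 3], [5/2, -7/2]].
R⁻¹D = [[3, 2], [16, 14]].
P = (R⁻¹D)S⁻¹ = [[-1, 2], [3, -1]].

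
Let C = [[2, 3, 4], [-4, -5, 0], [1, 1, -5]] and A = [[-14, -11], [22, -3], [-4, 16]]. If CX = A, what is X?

X = [[2, 2], [-6, -1], [0, -3]]

C is on the left of X, so left-multiply by C⁻¹: X = C⁻¹A.
det C = -6; the adjugate gives C⁻¹ = [[-25/6, -19/6, -10/3], [10/3, 7/3, 8/3], [-1/6, -1/6, -1/3]].
X = C⁻¹A = [[-25/6, -19/6, -10/3], [10/3, 7/3, 8/3], [-1/6, -1/6, -1/3]] · [[-14, -11], [22, -3], [-4, 16]] = [[2, 2], [-6, -1], [0, -3]].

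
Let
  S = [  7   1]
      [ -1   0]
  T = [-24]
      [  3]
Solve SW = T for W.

S is on the left of W, so left-multiply by S⁻¹: W = S⁻¹T.
S has determinant 1; S⁻¹ = [[0, -1], [1, 7]].
W = S⁻¹T = [[0, -1], [1, 7]] · [[-24], [3]] = [[-3], [-3]].

W = [[-3], [-3]]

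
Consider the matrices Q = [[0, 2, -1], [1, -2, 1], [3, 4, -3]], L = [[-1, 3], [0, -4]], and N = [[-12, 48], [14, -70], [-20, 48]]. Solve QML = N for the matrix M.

M = [[-2, 4], [5, 0], [-2, 3]]

Isolating M: multiply by Q⁻¹ from the left and L⁻¹ from the right, so M = Q⁻¹NL⁻¹.
det Q = 2; the adjugate gives Q⁻¹ = [[1, 1, 0], [3, 3/2, -1/2], [5, 3, -1]].
det L = 4, so L⁻¹ = [[-1, -3/4], [0, -1/4]].
Q⁻¹N = [[2, -22], [-5, 15], [2, -18]].
M = (Q⁻¹N)L⁻¹ = [[-2, 4], [5, 0], [-2, 3]].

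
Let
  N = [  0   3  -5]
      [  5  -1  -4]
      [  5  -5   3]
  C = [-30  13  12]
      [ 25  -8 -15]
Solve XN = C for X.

X = [[1, -5, -1], [-1, 5, 0]]

N is on the right of X, so right-multiply by N⁻¹: X = CN⁻¹.
det N = -5; the adjugate gives N⁻¹ = [[23/5, -16/5, 17/5], [7, -5, 5], [4, -3, 3]].
X = CN⁻¹ = [[-30, 13, 12], [25, -8, -15]] · [[23/5, -16/5, 17/5], [7, -5, 5], [4, -3, 3]] = [[1, -5, -1], [-1, 5, 0]].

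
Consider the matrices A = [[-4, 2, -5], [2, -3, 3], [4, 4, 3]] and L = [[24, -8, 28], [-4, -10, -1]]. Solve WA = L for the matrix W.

A is on the right of W, so right-multiply by A⁻¹: W = LA⁻¹.
A has determinant -4; A⁻¹ = [[21/4, 13/2, 9/4], [-3/2, -2, -1/2], [-5, -6, -2]].
W = LA⁻¹ = [[24, -8, 28], [-4, -10, -1]] · [[21/4, 13/2, 9/4], [-3/2, -2, -1/2], [-5, -6, -2]] = [[-2, 4, 2], [-1, 0, -2]].

W = [[-2, 4, 2], [-1, 0, -2]]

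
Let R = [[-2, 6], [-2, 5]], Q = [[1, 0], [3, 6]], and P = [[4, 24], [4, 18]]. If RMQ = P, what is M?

M = [[-5, 1], [-3, 1]]

M = R⁻¹PQ⁻¹ (apply R⁻¹ on the left and Q⁻¹ on the right).
det R = 2; the adjugate gives R⁻¹ = [[5/2, -3], [1, -1]].
Q has determinant 6; Q⁻¹ = [[1, 0], [-1/2, 1/6]].
R⁻¹P = [[-2, 6], [0, 6]].
M = (R⁻¹P)Q⁻¹ = [[-5, 1], [-3, 1]].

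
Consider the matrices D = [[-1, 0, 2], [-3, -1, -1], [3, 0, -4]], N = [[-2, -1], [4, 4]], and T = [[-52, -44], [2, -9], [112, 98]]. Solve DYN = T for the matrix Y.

Isolating Y: multiply by D⁻¹ from the left and N⁻¹ from the right, so Y = D⁻¹TN⁻¹.
det D = 2; the adjugate gives D⁻¹ = [[2, 0, 1], [-15/2, -1, -7/2], [3/2, 0, 1/2]].
det N = -4, so N⁻¹ = [[-1, -1/4], [1, 1/2]].
D⁻¹T = [[8, 10], [-4, -4], [-22, -17]].
Y = (D⁻¹T)N⁻¹ = [[2, 3], [0, -1], [5, -3]].

Y = [[2, 3], [0, -1], [5, -3]]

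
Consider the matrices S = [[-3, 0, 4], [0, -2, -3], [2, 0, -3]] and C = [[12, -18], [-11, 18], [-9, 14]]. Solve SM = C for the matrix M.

M = [[0, -2], [1, 0], [3, -6]]

S is on the left of M, so left-multiply by S⁻¹: M = S⁻¹C.
det S = -2; the adjugate gives S⁻¹ = [[-3, 0, -4], [3, -1/2, 9/2], [-2, 0, -3]].
M = S⁻¹C = [[-3, 0, -4], [3, -1/2, 9/2], [-2, 0, -3]] · [[12, -18], [-11, 18], [-9, 14]] = [[0, -2], [1, 0], [3, -6]].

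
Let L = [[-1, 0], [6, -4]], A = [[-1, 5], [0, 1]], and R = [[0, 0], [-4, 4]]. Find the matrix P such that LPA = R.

P = L⁻¹RA⁻¹ (apply L⁻¹ on the left and A⁻¹ on the right).
L has determinant 4; L⁻¹ = [[-1, 0], [-3/2, -1/4]].
det A = -1; the adjugate gives A⁻¹ = [[-1, 5], [0, 1]].
L⁻¹R = [[0, 0], [1, -1]].
P = (L⁻¹R)A⁻¹ = [[0, 0], [-1, 4]].

P = [[0, 0], [-1, 4]]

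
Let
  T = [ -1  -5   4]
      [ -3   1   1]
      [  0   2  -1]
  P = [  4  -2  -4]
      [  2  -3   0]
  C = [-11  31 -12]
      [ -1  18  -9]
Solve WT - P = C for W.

WT = C + P = [[-7, 29, -16], [1, 15, -9]].
Right-multiplying both sides by T⁻¹ gives W = (C + P)T⁻¹.
T has determinant -6; T⁻¹ = [[1/2, -1/2, 3/2], [1/2, -1/6, 11/6], [1, -1/3, 8/3]].
W = (C + P)T⁻¹ = [[-5, 4, 0], [-1, 0, 5]].

W = [[-5, 4, 0], [-1, 0, 5]]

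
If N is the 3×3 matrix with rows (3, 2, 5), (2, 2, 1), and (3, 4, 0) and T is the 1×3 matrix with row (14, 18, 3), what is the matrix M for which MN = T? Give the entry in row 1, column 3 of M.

5

Right-multiplying both sides by N⁻¹ gives M = TN⁻¹.
det N = 4, so N⁻¹ = [[-1, 5, -2], [3/4, -15/4, 7/4], [1/2, -3/2, 1/2]].
M = TN⁻¹ = [[14, 18, 3]] · [[-1, 5, -2], [3/4, -15/4, 7/4], [1/2, -3/2, 1/2]] = [[1, -2, 5]].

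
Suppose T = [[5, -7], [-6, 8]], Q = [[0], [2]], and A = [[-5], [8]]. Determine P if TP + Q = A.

TP = A − Q = [[-5], [6]].
T is on the left of P, so left-multiply by T⁻¹: P = T⁻¹(A − Q).
det T = -2, so T⁻¹ = [[-4, -7/2], [-3, -5/2]].
P = T⁻¹(A − Q) = [[-1], [0]].

P = [[-1], [0]]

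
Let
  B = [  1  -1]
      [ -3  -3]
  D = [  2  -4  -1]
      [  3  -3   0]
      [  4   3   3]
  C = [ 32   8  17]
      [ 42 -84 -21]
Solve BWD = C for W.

W = [[-3, 1, 3], [-4, -1, -3]]

Isolating W: multiply by B⁻¹ from the left and D⁻¹ from the right, so W = B⁻¹CD⁻¹.
det B = -6; the adjugate gives B⁻¹ = [[1/2, -1/6], [-1/2, -1/6]].
det D = -3, so D⁻¹ = [[3, -3, 1], [3, -10/3, 1], [-7, 22/3, -2]].
B⁻¹C = [[9, 18, 12], [-23, 10, -5]].
W = (B⁻¹C)D⁻¹ = [[-3, 1, 3], [-4, -1, -3]].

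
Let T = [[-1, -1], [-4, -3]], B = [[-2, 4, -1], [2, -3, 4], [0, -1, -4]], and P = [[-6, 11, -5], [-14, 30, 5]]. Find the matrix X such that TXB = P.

X = [[0, -2, 3], [-1, 4, -2]]

Left-multiply by T⁻¹ and right-multiply by B⁻¹: X = T⁻¹PB⁻¹.
det T = -1, so T⁻¹ = [[3, -1], [-4, 1]].
B has determinant 2; B⁻¹ = [[8, 17/2, 13/2], [4, 4, 3], [-1, -1, -1]].
T⁻¹P = [[-4, 3, -20], [10, -14, 25]].
X = (T⁻¹P)B⁻¹ = [[0, -2, 3], [-1, 4, -2]].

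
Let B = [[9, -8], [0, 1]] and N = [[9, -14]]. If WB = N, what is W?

Since B sits to the right of W, W = NB⁻¹.
B has determinant 9; B⁻¹ = [[1/9, 8/9], [0, 1]].
W = NB⁻¹ = [[9, -14]] · [[1/9, 8/9], [0, 1]] = [[1, -6]].

W = [[1, -6]]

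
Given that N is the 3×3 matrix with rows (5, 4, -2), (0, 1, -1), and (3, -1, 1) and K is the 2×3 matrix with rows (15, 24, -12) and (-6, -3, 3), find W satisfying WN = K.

Since N sits to the right of W, W = KN⁻¹.
det N = -6, so N⁻¹ = [[0, 1/3, 1/3], [1/2, -11/6, -5/6], [1/2, -17/6, -5/6]].
W = KN⁻¹ = [[15, 24, -12], [-6, -3, 3]] · [[0, 1/3, 1/3], [1/2, -11/6, -5/6], [1/2, -17/6, -5/6]] = [[6, -5, -5], [0, -5, -2]].

W = [[6, -5, -5], [0, -5, -2]]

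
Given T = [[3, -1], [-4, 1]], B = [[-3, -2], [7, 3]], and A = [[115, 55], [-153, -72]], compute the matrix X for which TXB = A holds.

X = T⁻¹AB⁻¹ (apply T⁻¹ on the left and B⁻¹ on the right).
det T = -1; the adjugate gives T⁻¹ = [[-1, -1], [-4, -3]].
det B = 5; the adjugate gives B⁻¹ = [[3/5, 2/5], [-7/5, -3/5]].
T⁻¹A = [[38, 17], [-1, -4]].
X = (T⁻¹A)B⁻¹ = [[-1, 5], [5, 2]].

X = [[-1, 5], [5, 2]]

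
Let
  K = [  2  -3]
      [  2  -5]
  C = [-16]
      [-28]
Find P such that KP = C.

K is on the left of P, so left-multiply by K⁻¹: P = K⁻¹C.
K has determinant -4; K⁻¹ = [[5/4, -3/4], [1/2, -1/2]].
P = K⁻¹C = [[5/4, -3/4], [1/2, -1/2]] · [[-16], [-28]] = [[1], [6]].

P = [[1], [6]]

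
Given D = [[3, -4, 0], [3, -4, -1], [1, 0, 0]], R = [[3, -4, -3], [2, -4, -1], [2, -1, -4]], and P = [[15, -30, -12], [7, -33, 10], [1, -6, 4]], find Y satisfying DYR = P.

Left-multiply by D⁻¹ and right-multiply by R⁻¹: Y = D⁻¹PR⁻¹.
D has determinant 4; D⁻¹ = [[0, 0, 1], [-1/4, 0, 3/4], [1, -1, 0]].
det R = 3, so R⁻¹ = [[5, -13/3, -8/3], [2, -2, -1], [2, -5/3, -4/3]].
D⁻¹P = [[1, -6, 4], [-3, 3, 6], [8, 3, -22]].
Y = (D⁻¹P)R⁻¹ = [[1, 1, -2], [3, -3, -3], [2, -4, 5]].

Y = [[1, 1, -2], [3, -3, -3], [2, -4, 5]]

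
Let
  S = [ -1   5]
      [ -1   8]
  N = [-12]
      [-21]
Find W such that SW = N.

W = [[-3], [-3]]

S is on the left of W, so left-multiply by S⁻¹: W = S⁻¹N.
S has determinant -3; S⁻¹ = [[-8/3, 5/3], [-1/3, 1/3]].
W = S⁻¹N = [[-8/3, 5/3], [-1/3, 1/3]] · [[-12], [-21]] = [[-3], [-3]].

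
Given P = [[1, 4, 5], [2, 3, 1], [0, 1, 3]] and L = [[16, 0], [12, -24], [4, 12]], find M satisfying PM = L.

Left-multiplying both sides by P⁻¹ gives M = P⁻¹L.
det P = -6; the adjugate gives P⁻¹ = [[-4/3, 7/6, 11/6], [1, -1/2, -3/2], [-1/3, 1/6, 5/6]].
M = P⁻¹L = [[-4/3, 7/6, 11/6], [1, -1/2, -3/2], [-1/3, 1/6, 5/6]] · [[16, 0], [12, -24], [4, 12]] = [[0, -6], [4, -6], [0, 6]].

M = [[0, -6], [4, -6], [0, 6]]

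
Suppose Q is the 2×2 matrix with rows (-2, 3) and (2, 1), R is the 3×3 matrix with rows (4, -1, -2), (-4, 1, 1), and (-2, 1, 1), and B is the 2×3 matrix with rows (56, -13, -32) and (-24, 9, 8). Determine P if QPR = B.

P = [[-2, 1, 2], [5, 2, 2]]

P = Q⁻¹BR⁻¹ (apply Q⁻¹ on the left and R⁻¹ on the right).
det Q = -8, so Q⁻¹ = [[-1/8, 3/8], [1/4, 1/4]].
R has determinant 2; R⁻¹ = [[0, -1/2, 1/2], [1, 0, 2], [-1, -1, 0]].
Q⁻¹B = [[-16, 5, 7], [8, -1, -6]].
P = (Q⁻¹B)R⁻¹ = [[-2, 1, 2], [5, 2, 2]].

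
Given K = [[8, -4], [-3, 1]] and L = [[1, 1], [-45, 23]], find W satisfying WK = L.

Since K sits to the right of W, W = LK⁻¹.
det K = -4, so K⁻¹ = [[-1/4, -1], [-3/4, -2]].
W = LK⁻¹ = [[1, 1], [-45, 23]] · [[-1/4, -1], [-3/4, -2]] = [[-1, -3], [-6, -1]].

W = [[-1, -3], [-6, -1]]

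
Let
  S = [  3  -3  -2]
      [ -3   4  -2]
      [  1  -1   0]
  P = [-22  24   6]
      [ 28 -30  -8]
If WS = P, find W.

W = [[-5, 2, -1], [6, -2, 4]]

Right-multiplying both sides by S⁻¹ gives W = PS⁻¹.
S has determinant 2; S⁻¹ = [[-1, 1, 7], [-1, 1, 6], [-1/2, 0, 3/2]].
W = PS⁻¹ = [[-22, 24, 6], [28, -30, -8]] · [[-1, 1, 7], [-1, 1, 6], [-1/2, 0, 3/2]] = [[-5, 2, -1], [6, -2, 4]].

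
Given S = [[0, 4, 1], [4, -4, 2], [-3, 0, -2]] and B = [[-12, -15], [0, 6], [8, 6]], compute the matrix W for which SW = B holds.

Since S multiplies W on the left, W = S⁻¹B.
det S = -4; the adjugate gives S⁻¹ = [[-2, -2, -3], [-1/2, -3/4, -1], [3, 3, 4]].
W = S⁻¹B = [[-2, -2, -3], [-1/2, -3/4, -1], [3, 3, 4]] · [[-12, -15], [0, 6], [8, 6]] = [[0, 0], [-2, -3], [-4, -3]].

W = [[0, 0], [-2, -3], [-4, -3]]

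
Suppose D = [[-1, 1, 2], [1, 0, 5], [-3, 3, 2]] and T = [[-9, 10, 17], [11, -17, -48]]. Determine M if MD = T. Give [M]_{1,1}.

4

D is on the right of M, so right-multiply by D⁻¹: M = TD⁻¹.
det D = 4; the adjugate gives D⁻¹ = [[-15/4, 1, 5/4], [-17/4, 1, 7/4], [3/4, 0, -1/4]].
M = TD⁻¹ = [[-9, 10, 17], [11, -17, -48]] · [[-15/4, 1, 5/4], [-17/4, 1, 7/4], [3/4, 0, -1/4]] = [[4, 1, 2], [-5, -6, -4]].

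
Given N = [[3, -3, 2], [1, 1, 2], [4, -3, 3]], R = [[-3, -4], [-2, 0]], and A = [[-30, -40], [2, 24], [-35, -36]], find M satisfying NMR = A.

M = [[0, 4], [-4, 4], [-1, 0]]

M = N⁻¹AR⁻¹ (apply N⁻¹ on the left and R⁻¹ on the right).
N has determinant -2; N⁻¹ = [[-9/2, -3/2, 4], [-5/2, -1/2, 2], [7/2, 3/2, -3]].
R has determinant -8; R⁻¹ = [[0, -1/2], [-1/4, 3/8]].
N⁻¹A = [[-8, 0], [4, 16], [3, 4]].
M = (N⁻¹A)R⁻¹ = [[0, 4], [-4, 4], [-1, 0]].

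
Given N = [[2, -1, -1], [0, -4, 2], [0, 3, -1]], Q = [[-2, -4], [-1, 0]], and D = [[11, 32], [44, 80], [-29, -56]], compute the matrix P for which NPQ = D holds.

Left-multiply by N⁻¹ and right-multiply by Q⁻¹: P = N⁻¹DQ⁻¹.
det N = -4, so N⁻¹ = [[1/2, 1, 3/2], [0, 1/2, 1], [0, 3/2, 2]].
det Q = -4; the adjugate gives Q⁻¹ = [[0, -1], [-1/4, 1/2]].
N⁻¹D = [[6, 12], [-7, -16], [8, 8]].
P = (N⁻¹D)Q⁻¹ = [[-3, 0], [4, -1], [-2, -4]].

P = [[-3, 0], [4, -1], [-2, -4]]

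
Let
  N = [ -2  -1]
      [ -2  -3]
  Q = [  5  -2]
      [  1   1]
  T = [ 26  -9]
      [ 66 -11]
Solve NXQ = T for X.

X = N⁻¹TQ⁻¹ (apply N⁻¹ on the left and Q⁻¹ on the right).
det N = 4, so N⁻¹ = [[-3/4, 1/4], [1/2, -1/2]].
det Q = 7, so Q⁻¹ = [[1/7, 2/7], [-1/7, 5/7]].
N⁻¹T = [[-3, 4], [-20, 1]].
X = (N⁻¹T)Q⁻¹ = [[-1, 2], [-3, -5]].

X = [[-1, 2], [-3, -5]]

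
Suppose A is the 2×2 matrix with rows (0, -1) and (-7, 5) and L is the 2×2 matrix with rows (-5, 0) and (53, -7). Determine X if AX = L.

X = [[-4, 1], [5, 0]]

A is on the left of X, so left-multiply by A⁻¹: X = A⁻¹L.
det A = -7, so A⁻¹ = [[-5/7, -1/7], [-1, 0]].
X = A⁻¹L = [[-5/7, -1/7], [-1, 0]] · [[-5, 0], [53, -7]] = [[-4, 1], [5, 0]].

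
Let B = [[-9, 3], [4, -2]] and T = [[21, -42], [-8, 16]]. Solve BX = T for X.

Since B multiplies X on the left, X = B⁻¹T.
B has determinant 6; B⁻¹ = [[-1/3, -1/2], [-2/3, -3/2]].
X = B⁻¹T = [[-1/3, -1/2], [-2/3, -3/2]] · [[21, -42], [-8, 16]] = [[-3, 6], [-2, 4]].

X = [[-3, 6], [-2, 4]]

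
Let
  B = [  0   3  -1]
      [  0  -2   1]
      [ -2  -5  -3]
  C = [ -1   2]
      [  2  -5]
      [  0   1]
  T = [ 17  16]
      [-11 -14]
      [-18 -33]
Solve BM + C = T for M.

BM = T − C = [[18, 14], [-13, -9], [-18, -34]].
Left-multiplying both sides by B⁻¹ gives M = B⁻¹(T − C).
B has determinant -2; B⁻¹ = [[-11/2, -7, -1/2], [1, 1, 0], [2, 3, 0]].
M = B⁻¹(T − C) = [[1, 3], [5, 5], [-3, 1]].

M = [[1, 3], [5, 5], [-3, 1]]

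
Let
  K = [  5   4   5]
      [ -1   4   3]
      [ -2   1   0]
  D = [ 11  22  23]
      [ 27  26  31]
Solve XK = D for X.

Right-multiplying both sides by K⁻¹ gives X = DK⁻¹.
det K = -4; the adjugate gives K⁻¹ = [[3/4, -5/4, 2], [3/2, -5/2, 5], [-7/4, 13/4, -6]].
X = DK⁻¹ = [[11, 22, 23], [27, 26, 31]] · [[3/4, -5/4, 2], [3/2, -5/2, 5], [-7/4, 13/4, -6]] = [[1, 6, -6], [5, 2, -2]].

X = [[1, 6, -6], [5, 2, -2]]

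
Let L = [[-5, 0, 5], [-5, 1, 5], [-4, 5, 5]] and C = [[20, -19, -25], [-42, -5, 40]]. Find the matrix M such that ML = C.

M = [[-6, 6, -5], [5, 5, -2]]

L is on the right of M, so right-multiply by L⁻¹: M = CL⁻¹.
det L = -5, so L⁻¹ = [[4, -5, 1], [-1, 1, 0], [21/5, -5, 1]].
M = CL⁻¹ = [[20, -19, -25], [-42, -5, 40]] · [[4, -5, 1], [-1, 1, 0], [21/5, -5, 1]] = [[-6, 6, -5], [5, 5, -2]].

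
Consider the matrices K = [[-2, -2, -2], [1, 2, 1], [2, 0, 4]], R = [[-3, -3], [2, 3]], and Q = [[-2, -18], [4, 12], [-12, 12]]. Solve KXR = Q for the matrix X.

Left-multiply by K⁻¹ and right-multiply by R⁻¹: X = K⁻¹QR⁻¹.
det K = -4; the adjugate gives K⁻¹ = [[-2, -2, -1/2], [1/2, 1, 0], [1, 1, 1/2]].
det R = -3; the adjugate gives R⁻¹ = [[-1, -1], [2/3, 1]].
K⁻¹Q = [[2, 6], [3, 3], [-4, 0]].
X = (K⁻¹Q)R⁻¹ = [[2, 4], [-1, 0], [4, 4]].

X = [[2, 4], [-1, 0], [4, 4]]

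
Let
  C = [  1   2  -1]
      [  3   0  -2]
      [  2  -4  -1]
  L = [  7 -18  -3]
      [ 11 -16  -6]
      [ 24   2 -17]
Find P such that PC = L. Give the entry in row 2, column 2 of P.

Right-multiplying both sides by C⁻¹ gives P = LC⁻¹.
det C = 2, so C⁻¹ = [[-4, 3, -2], [-1/2, 1/2, -1/2], [-6, 4, -3]].
P = LC⁻¹ = [[7, -18, -3], [11, -16, -6], [24, 2, -17]] · [[-4, 3, -2], [-1/2, 1/2, -1/2], [-6, 4, -3]] = [[-1, 0, 4], [0, 1, 4], [5, 5, 2]].

1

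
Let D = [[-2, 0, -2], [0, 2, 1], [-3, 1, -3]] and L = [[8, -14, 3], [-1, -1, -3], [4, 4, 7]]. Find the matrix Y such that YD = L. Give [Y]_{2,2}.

-2

D is on the right of Y, so right-multiply by D⁻¹: Y = LD⁻¹.
det D = 2, so D⁻¹ = [[-7/2, -1, 2], [-3/2, 0, 1], [3, 1, -2]].
Y = LD⁻¹ = [[8, -14, 3], [-1, -1, -3], [4, 4, 7]] · [[-7/2, -1, 2], [-3/2, 0, 1], [3, 1, -2]] = [[2, -5, -4], [-4, -2, 3], [1, 3, -2]].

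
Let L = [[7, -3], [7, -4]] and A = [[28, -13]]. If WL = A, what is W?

W = [[3, 1]]

L is on the right of W, so right-multiply by L⁻¹: W = AL⁻¹.
det L = -7, so L⁻¹ = [[4/7, -3/7], [1, -1]].
W = AL⁻¹ = [[28, -13]] · [[4/7, -3/7], [1, -1]] = [[3, 1]].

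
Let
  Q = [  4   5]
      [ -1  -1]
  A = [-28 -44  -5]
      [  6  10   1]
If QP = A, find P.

Q is on the left of P, so left-multiply by Q⁻¹: P = Q⁻¹A.
det Q = 1; the adjugate gives Q⁻¹ = [[-1, -5], [1, 4]].
P = Q⁻¹A = [[-1, -5], [1, 4]] · [[-28, -44, -5], [6, 10, 1]] = [[-2, -6, 0], [-4, -4, -1]].

P = [[-2, -6, 0], [-4, -4, -1]]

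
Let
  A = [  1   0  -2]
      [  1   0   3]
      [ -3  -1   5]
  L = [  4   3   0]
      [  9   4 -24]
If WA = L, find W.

W = [[-6, 1, -3], [-1, -2, -4]]

Right-multiplying both sides by A⁻¹ gives W = LA⁻¹.
det A = 5, so A⁻¹ = [[3/5, 2/5, 0], [-14/5, -1/5, -1], [-1/5, 1/5, 0]].
W = LA⁻¹ = [[4, 3, 0], [9, 4, -24]] · [[3/5, 2/5, 0], [-14/5, -1/5, -1], [-1/5, 1/5, 0]] = [[-6, 1, -3], [-1, -2, -4]].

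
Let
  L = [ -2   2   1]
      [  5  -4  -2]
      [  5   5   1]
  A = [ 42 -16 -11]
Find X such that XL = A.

Since L sits to the right of X, X = AL⁻¹.
det L = 3; the adjugate gives L⁻¹ = [[2, 1, 0], [-5, -7/3, 1/3], [15, 20/3, -2/3]].
X = AL⁻¹ = [[42, -16, -11]] · [[2, 1, 0], [-5, -7/3, 1/3], [15, 20/3, -2/3]] = [[-1, 6, 2]].

X = [[-1, 6, 2]]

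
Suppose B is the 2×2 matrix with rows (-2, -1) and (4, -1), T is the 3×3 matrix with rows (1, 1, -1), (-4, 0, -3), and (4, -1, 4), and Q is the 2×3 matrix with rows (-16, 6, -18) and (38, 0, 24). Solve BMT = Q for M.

M = [[1, 0, 2], [-2, 2, 2]]

Isolating M: multiply by B⁻¹ from the left and T⁻¹ from the right, so M = B⁻¹QT⁻¹.
B has determinant 6; B⁻¹ = [[-1/6, 1/6], [-2/3, -1/3]].
T has determinant -3; T⁻¹ = [[1, 1, 1], [-4/3, -8/3, -7/3], [-4/3, -5/3, -4/3]].
B⁻¹Q = [[9, -1, 7], [-2, -4, 4]].
M = (B⁻¹Q)T⁻¹ = [[1, 0, 2], [-2, 2, 2]].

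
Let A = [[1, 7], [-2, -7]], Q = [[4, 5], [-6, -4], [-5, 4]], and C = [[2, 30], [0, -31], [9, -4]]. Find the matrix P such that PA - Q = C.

PA = C + Q = [[6, 35], [-6, -35], [4, 0]].
A is on the right of P, so right-multiply by A⁻¹: P = (C + Q)A⁻¹.
det A = 7, so A⁻¹ = [[-1, -1], [2/7, 1/7]].
P = (C + Q)A⁻¹ = [[4, -1], [-4, 1], [-4, -4]].

P = [[4, -1], [-4, 1], [-4, -4]]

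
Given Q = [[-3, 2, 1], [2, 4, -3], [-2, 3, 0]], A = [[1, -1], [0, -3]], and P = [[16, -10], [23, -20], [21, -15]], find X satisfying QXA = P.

X = [[-3, 1], [5, 0], [-3, 1]]

Left-multiply by Q⁻¹ and right-multiply by A⁻¹: X = Q⁻¹PA⁻¹.
Q has determinant -1; Q⁻¹ = [[-9, -3, 10], [-6, -2, 7], [-14, -5, 16]].
det A = -3, so A⁻¹ = [[1, -1/3], [0, -1/3]].
Q⁻¹P = [[-3, 0], [5, -5], [-3, 0]].
X = (Q⁻¹P)A⁻¹ = [[-3, 1], [5, 0], [-3, 1]].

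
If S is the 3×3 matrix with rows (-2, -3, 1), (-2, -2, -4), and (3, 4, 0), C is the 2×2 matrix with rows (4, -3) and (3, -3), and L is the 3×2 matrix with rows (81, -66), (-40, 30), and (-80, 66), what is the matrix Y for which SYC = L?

Y = [[2, 0], [-5, -2], [4, 1]]

Isolating Y: multiply by S⁻¹ from the left and C⁻¹ from the right, so Y = S⁻¹LC⁻¹.
det S = 2, so S⁻¹ = [[8, 2, 7], [-6, -3/2, -5], [-1, -1/2, -1]].
det C = -3, so C⁻¹ = [[1, -1], [1, -4/3]].
S⁻¹L = [[8, -6], [-26, 21], [19, -15]].
Y = (S⁻¹L)C⁻¹ = [[2, 0], [-5, -2], [4, 1]].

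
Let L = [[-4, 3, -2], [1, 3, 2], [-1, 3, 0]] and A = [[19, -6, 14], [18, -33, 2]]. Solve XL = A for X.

X = [[-3, 4, -3], [-5, -4, -2]]

Right-multiplying both sides by L⁻¹ gives X = AL⁻¹.
det L = 6; the adjugate gives L⁻¹ = [[-1, -1, 2], [-1/3, -1/3, 1], [1, 3/2, -5/2]].
X = AL⁻¹ = [[19, -6, 14], [18, -33, 2]] · [[-1, -1, 2], [-1/3, -1/3, 1], [1, 3/2, -5/2]] = [[-3, 4, -3], [-5, -4, -2]].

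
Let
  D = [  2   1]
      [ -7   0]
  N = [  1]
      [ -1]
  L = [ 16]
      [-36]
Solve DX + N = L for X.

X = [[5], [5]]

DX = L − N = [[15], [-35]].
Left-multiplying both sides by D⁻¹ gives X = D⁻¹(L − N).
det D = 7, so D⁻¹ = [[0, -1/7], [1, 2/7]].
X = D⁻¹(L − N) = [[5], [5]].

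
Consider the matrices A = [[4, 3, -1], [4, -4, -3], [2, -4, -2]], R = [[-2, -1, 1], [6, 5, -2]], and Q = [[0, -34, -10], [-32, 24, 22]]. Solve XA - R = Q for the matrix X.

X = [[-5, 4, 1], [-1, -3, -5]]

XA = Q + R = [[-2, -35, -9], [-26, 29, 20]].
Right-multiplying both sides by A⁻¹ gives X = (Q + R)A⁻¹.
A has determinant -2; A⁻¹ = [[2, -5, 13/2], [-1, 3, -4], [4, -11, 14]].
X = (Q + R)A⁻¹ = [[-5, 4, 1], [-1, -3, -5]].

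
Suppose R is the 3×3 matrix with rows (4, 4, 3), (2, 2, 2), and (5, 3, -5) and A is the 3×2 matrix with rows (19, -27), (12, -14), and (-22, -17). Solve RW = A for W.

Since R multiplies W on the left, W = R⁻¹A.
det R = 4; the adjugate gives R⁻¹ = [[-4, 29/4, 1/2], [5, -35/4, -1/2], [-1, 2, 0]].
W = R⁻¹A = [[-4, 29/4, 1/2], [5, -35/4, -1/2], [-1, 2, 0]] · [[19, -27], [12, -14], [-22, -17]] = [[0, -2], [1, -4], [5, -1]].

W = [[0, -2], [1, -4], [5, -1]]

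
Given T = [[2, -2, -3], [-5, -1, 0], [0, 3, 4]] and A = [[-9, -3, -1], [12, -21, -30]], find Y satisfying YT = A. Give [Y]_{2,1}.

T is on the right of Y, so right-multiply by T⁻¹: Y = AT⁻¹.
det T = -3; the adjugate gives T⁻¹ = [[4/3, 1/3, 1], [-20/3, -8/3, -5], [5, 2, 4]].
Y = AT⁻¹ = [[-9, -3, -1], [12, -21, -30]] · [[4/3, 1/3, 1], [-20/3, -8/3, -5], [5, 2, 4]] = [[3, 3, 2], [6, 0, -3]].

6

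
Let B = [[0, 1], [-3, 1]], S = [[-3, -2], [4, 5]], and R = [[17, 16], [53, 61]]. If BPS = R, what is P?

P = [[0, -3], [-3, 2]]

Left-multiply by B⁻¹ and right-multiply by S⁻¹: P = B⁻¹RS⁻¹.
det B = 3; the adjugate gives B⁻¹ = [[1/3, -1/3], [1, 0]].
S has determinant -7; S⁻¹ = [[-5/7, -2/7], [4/7, 3/7]].
B⁻¹R = [[-12, -15], [17, 16]].
P = (B⁻¹R)S⁻¹ = [[0, -3], [-3, 2]].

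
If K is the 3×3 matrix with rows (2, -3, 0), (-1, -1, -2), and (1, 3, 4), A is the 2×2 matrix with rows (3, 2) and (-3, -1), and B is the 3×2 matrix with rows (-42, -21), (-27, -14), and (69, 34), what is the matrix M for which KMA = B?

M = [[4, 5], [5, 1], [-2, -5]]

Isolating M: multiply by K⁻¹ from the left and A⁻¹ from the right, so M = K⁻¹BA⁻¹.
det K = -2, so K⁻¹ = [[-1, -6, -3], [-1, -4, -2], [1, 9/2, 5/2]].
det A = 3, so A⁻¹ = [[-1/3, -2/3], [1, 1]].
K⁻¹B = [[-3, 3], [12, 9], [9, 1]].
M = (K⁻¹B)A⁻¹ = [[4, 5], [5, 1], [-2, -5]].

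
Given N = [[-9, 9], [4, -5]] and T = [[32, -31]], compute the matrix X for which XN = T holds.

N is on the right of X, so right-multiply by N⁻¹: X = TN⁻¹.
N has determinant 9; N⁻¹ = [[-5/9, -1], [-4/9, -1]].
X = TN⁻¹ = [[32, -31]] · [[-5/9, -1], [-4/9, -1]] = [[-4, -1]].

X = [[-4, -1]]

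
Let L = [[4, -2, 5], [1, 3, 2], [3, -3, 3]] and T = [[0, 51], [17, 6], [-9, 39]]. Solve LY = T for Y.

L is on the left of Y, so left-multiply by L⁻¹: Y = L⁻¹T.
L has determinant -6; L⁻¹ = [[-5/2, 3/2, 19/6], [-1/2, 1/2, 1/2], [2, -1, -7/3]].
Y = L⁻¹T = [[-5/2, 3/2, 19/6], [-1/2, 1/2, 1/2], [2, -1, -7/3]] · [[0, 51], [17, 6], [-9, 39]] = [[-3, 5], [4, -3], [4, 5]].

Y = [[-3, 5], [4, -3], [4, 5]]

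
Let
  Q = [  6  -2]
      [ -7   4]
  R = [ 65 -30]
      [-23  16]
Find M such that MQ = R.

Since Q sits to the right of M, M = RQ⁻¹.
Q has determinant 10; Q⁻¹ = [[2/5, 1/5], [7/10, 3/5]].
M = RQ⁻¹ = [[65, -30], [-23, 16]] · [[2/5, 1/5], [7/10, 3/5]] = [[5, -5], [2, 5]].

M = [[5, -5], [2, 5]]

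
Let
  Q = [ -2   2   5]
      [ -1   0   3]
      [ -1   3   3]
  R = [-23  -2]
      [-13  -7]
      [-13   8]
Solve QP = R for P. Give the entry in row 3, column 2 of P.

-2

Q is on the left of P, so left-multiply by Q⁻¹: P = Q⁻¹R.
Q has determinant 3; Q⁻¹ = [[-3, 3, 2], [0, -1/3, 1/3], [-1, 4/3, 2/3]].
P = Q⁻¹R = [[-3, 3, 2], [0, -1/3, 1/3], [-1, 4/3, 2/3]] · [[-23, -2], [-13, -7], [-13, 8]] = [[4, 1], [0, 5], [-3, -2]].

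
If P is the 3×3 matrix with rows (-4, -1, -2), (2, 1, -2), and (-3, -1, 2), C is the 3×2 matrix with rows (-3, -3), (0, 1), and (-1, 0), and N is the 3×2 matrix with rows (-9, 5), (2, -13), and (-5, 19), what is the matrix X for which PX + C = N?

X = [[2, -5], [-2, 4], [0, 4]]

PX = N − C = [[-6, 8], [2, -14], [-4, 19]].
Since P multiplies X on the left, X = P⁻¹(N − C).
det P = -4; the adjugate gives P⁻¹ = [[0, -1, -1], [-1/2, 7/2, 3], [-1/4, 1/4, 1/2]].
X = P⁻¹(N − C) = [[2, -5], [-2, 4], [0, 4]].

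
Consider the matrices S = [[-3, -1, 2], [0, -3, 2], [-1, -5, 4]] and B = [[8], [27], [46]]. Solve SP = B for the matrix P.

P = [[3], [-5], [6]]

Left-multiplying both sides by S⁻¹ gives P = S⁻¹B.
det S = 2; the adjugate gives S⁻¹ = [[-1, -3, 2], [-1, -5, 3], [-3/2, -7, 9/2]].
P = S⁻¹B = [[-1, -3, 2], [-1, -5, 3], [-3/2, -7, 9/2]] · [[8], [27], [46]] = [[3], [-5], [6]].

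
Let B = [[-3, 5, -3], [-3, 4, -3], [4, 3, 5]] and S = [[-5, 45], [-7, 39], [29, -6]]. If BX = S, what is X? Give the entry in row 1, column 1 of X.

2

B is on the left of X, so left-multiply by B⁻¹: X = B⁻¹S.
det B = 3, so B⁻¹ = [[29/3, -34/3, -1], [1, -1, 0], [-25/3, 29/3, 1]].
X = B⁻¹S = [[29/3, -34/3, -1], [1, -1, 0], [-25/3, 29/3, 1]] · [[-5, 45], [-7, 39], [29, -6]] = [[2, -1], [2, 6], [3, -4]].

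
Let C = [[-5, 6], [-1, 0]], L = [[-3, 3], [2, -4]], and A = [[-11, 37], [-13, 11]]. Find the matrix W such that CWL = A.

Left-multiply by C⁻¹ and right-multiply by L⁻¹: W = C⁻¹AL⁻¹.
det C = 6, so C⁻¹ = [[0, -1], [1/6, -5/6]].
det L = 6, so L⁻¹ = [[-2/3, -1/2], [-1/3, -1/2]].
C⁻¹A = [[13, -11], [9, -3]].
W = (C⁻¹A)L⁻¹ = [[-5, -1], [-5, -3]].

W = [[-5, -1], [-5, -3]]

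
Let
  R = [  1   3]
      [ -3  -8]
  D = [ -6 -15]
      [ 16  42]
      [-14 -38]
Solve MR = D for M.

R is on the right of M, so right-multiply by R⁻¹: M = DR⁻¹.
det R = 1, so R⁻¹ = [[-8, -3], [3, 1]].
M = DR⁻¹ = [[-6, -15], [16, 42], [-14, -38]] · [[-8, -3], [3, 1]] = [[3, 3], [-2, -6], [-2, 4]].

M = [[3, 3], [-2, -6], [-2, 4]]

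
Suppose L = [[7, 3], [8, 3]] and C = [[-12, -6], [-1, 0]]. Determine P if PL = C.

L is on the right of P, so right-multiply by L⁻¹: P = CL⁻¹.
L has determinant -3; L⁻¹ = [[-1, 1], [8/3, -7/3]].
P = CL⁻¹ = [[-12, -6], [-1, 0]] · [[-1, 1], [8/3, -7/3]] = [[-4, 2], [1, -1]].

P = [[-4, 2], [1, -1]]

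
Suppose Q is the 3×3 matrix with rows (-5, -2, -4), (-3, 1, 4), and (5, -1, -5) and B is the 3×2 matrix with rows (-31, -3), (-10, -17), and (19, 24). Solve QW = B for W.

Q is on the left of W, so left-multiply by Q⁻¹: W = Q⁻¹B.
det Q = 3; the adjugate gives Q⁻¹ = [[-1/3, -2, -4/3], [5/3, 15, 32/3], [-2/3, -5, -11/3]].
W = Q⁻¹B = [[-1/3, -2, -4/3], [5/3, 15, 32/3], [-2/3, -5, -11/3]] · [[-31, -3], [-10, -17], [19, 24]] = [[5, 3], [1, -4], [1, -1]].

W = [[5, 3], [1, -4], [1, -1]]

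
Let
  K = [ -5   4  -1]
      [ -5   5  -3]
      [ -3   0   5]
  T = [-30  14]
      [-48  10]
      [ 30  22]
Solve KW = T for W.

K is on the left of W, so left-multiply by K⁻¹: W = K⁻¹T.
det K = -4, so K⁻¹ = [[-25/4, 5, 7/4], [-17/2, 7, 5/2], [-15/4, 3, 5/4]].
W = K⁻¹T = [[-25/4, 5, 7/4], [-17/2, 7, 5/2], [-15/4, 3, 5/4]] · [[-30, 14], [-48, 10], [30, 22]] = [[0, 1], [-6, 6], [6, 5]].

W = [[0, 1], [-6, 6], [6, 5]]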